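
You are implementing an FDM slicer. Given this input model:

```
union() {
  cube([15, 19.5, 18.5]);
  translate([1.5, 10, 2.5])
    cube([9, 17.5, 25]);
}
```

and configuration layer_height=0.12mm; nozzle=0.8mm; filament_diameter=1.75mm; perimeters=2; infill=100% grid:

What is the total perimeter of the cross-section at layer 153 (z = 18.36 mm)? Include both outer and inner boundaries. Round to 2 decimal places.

85.00 mm

At z = 18.36 mm: the cube is present — its section is the full 15×19.5 rectangle (perimeter 69.00 mm); the cube at (1.5, 10) (footprint 9×17.5) is included at this height (perimeter 53.00 mm); Combining (union): the regions partially overlap (shared area 85.50 mm²), so the edge portions inside another operand are dropped and the merged outline is re-measured after clipping — boundary = 85.00 mm. Overall, the cross-section is a single solid region. Total boundary length (outer) = 85.00 mm.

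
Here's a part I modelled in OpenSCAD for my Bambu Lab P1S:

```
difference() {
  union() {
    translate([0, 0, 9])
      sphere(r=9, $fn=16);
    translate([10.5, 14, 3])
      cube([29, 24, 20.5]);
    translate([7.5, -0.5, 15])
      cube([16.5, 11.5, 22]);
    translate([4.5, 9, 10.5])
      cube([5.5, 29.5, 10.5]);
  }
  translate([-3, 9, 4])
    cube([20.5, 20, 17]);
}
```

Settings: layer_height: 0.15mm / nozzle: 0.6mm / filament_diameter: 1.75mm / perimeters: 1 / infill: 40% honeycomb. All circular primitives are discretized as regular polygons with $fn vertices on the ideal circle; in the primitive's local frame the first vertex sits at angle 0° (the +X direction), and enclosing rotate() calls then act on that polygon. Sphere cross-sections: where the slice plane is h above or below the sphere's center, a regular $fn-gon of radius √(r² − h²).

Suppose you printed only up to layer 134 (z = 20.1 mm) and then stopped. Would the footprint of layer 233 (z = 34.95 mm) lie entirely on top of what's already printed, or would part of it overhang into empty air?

Compare the two slices. At z = 20.1: the sphere is not intersected at this z (|z−center|=11.100 > r=9); the cube at (10.5, 14) is present — its section is the full 29×24 rectangle (area 696.00 mm²); the cube at (7.5, -0.5) (footprint 16.5×11.5) is included at this height (area 189.75 mm²); the cube at (4.5, 9) (footprint 5.5×29.5) is included at this height (area 162.25 mm²); Combining (union): the regions partially overlap — summed areas 1048.00 mm² minus the doubly-counted overlap 5.00 mm² gives 1043.00 mm² — area = 1043.00 mm²; the 20.5×20 cube at (-3, 9) contributes its full rectangle (area 410.00 mm²); Taking the first minus the rest: starting from the result so far (1043.00 mm²), the 20.5×20 cube at (-3, 9) partially overlaps it — only the 230.00 mm² overlap (of its 410.00 mm²) is removed, clipping the outline — area = 813.00 mm². At z = 34.95: the sphere does not reach this height (|z−center|=25.950 > r=9); the cube at (10.5, 14) is absent (z outside [3, 23.5]); the cube at (7.5, -0.5) is present — its section is the full 16.5×11.5 rectangle (area 189.75 mm²); the cube at (4.5, 9) is not intersected at this z (z outside [10.5, 21]); Combining (union): only the 16.5×11.5 cube at (7.5, -0.5) is present, so the union is just that shape — area = 189.75 mm²; the cube at (-3, 9) is absent (z outside [4, 21]); After the difference (first − rest): none of the subtracted shapes is present at this height, so that combined region is unchanged — area = 189.75 mm². Checking containment: at z = 34.95 the cross-section extends beyond the z = 20.1 cross-section by about 20.00 mm².

part overhangs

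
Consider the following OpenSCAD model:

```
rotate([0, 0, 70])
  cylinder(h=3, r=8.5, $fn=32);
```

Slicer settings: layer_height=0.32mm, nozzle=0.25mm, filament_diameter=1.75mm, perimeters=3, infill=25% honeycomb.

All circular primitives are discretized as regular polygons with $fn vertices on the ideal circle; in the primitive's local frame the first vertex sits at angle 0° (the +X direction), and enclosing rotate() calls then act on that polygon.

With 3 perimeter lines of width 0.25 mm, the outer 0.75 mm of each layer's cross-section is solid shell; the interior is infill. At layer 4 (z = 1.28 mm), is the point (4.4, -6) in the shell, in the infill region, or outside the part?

infill

At z = 1.28 mm: the r=8.5 cylinder gives a regular 32-gon of circumradius 8.5 (constant along its height); (whole slice rotated 70° about Z — lengths, areas and connectivity unchanged). Overall, the cross-section is a single solid region. Undo the 70° rotation: the query point maps to (-4.133, -6.187) in the un-rotated model frame. The nearest boundary edge runs (-4.72, -7.07)→(-3.25, -7.85); distance from the point to it = 1.05 mm. The point is inside the cross-section and 1.05 mm from the nearest boundary — more than the 0.75 mm shell width (3 × 0.25), so it's in the infill interior.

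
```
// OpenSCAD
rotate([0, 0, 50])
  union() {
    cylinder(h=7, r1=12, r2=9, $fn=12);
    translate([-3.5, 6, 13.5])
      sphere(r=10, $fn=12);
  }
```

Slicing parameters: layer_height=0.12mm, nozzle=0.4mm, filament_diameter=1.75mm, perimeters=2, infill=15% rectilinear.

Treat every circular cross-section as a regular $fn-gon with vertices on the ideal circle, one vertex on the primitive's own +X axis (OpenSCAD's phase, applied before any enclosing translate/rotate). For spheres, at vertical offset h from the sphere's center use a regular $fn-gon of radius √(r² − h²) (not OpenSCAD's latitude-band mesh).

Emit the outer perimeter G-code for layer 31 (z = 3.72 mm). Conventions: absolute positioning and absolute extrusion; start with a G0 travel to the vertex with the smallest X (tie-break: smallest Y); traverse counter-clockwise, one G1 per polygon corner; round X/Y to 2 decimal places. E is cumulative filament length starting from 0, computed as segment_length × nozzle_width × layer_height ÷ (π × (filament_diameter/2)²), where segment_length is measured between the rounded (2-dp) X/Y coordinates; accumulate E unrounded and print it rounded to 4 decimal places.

G0 X-10.25 Y1.81 Z3.72
G1 X-9.78 Y-3.56 E0.1076
G1 X-6.69 Y-7.97 E0.2150
G1 X-1.81 Y-10.25 E0.3225
G1 X3.56 Y-9.78 E0.4301
G1 X7.97 Y-6.69 E0.5376
G1 X10.25 Y-1.81 E0.6450
G1 X9.78 Y3.56 E0.7526
G1 X6.69 Y7.97 E0.8601
G1 X1.81 Y10.25 E0.9676
G1 X-3.56 Y9.78 E1.0751
G1 X-7.97 Y6.69 E1.1826
G1 X-10.25 Y1.81 E1.2901

At z = 3.72 mm: the cone contributes a regular 12-gon of circumradius 10.406 (interpolated between r1=12 and r2=9 at t=0.531); the r=10 sphere at (-3.5, 6) contributes a regular 12-gon of circumradius √(10²−9.78²) = 2.086; Merging all regions: the r=10 sphere at (-3.5, 6) lies entirely inside the cone, so the union is just the cone — 1 connected region; (rotated 50° about Z; rotation is an isometry so areas/perimeters/island counts are preserved). The outline is a single polygon with 12 vertices. Extrusion per mm of travel: 0.4 × 0.12 / (π × 0.875²) = 0.019956. Accumulating E over each segment gives final E = 1.2901.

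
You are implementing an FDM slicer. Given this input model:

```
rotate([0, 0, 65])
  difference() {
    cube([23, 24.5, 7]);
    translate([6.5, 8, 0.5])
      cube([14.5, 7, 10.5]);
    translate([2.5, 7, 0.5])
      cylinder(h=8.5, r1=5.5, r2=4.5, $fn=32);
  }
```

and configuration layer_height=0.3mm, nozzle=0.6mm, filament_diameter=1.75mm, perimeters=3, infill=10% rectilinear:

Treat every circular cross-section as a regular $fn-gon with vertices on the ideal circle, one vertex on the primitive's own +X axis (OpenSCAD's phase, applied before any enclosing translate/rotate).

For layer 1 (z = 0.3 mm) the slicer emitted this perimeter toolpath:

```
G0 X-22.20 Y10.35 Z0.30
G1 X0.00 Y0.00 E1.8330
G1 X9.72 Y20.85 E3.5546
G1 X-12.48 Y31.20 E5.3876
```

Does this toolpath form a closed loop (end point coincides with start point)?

no

Start point (G0): (-22.20, 10.35). End point (last G1): the path does not return to the start — open.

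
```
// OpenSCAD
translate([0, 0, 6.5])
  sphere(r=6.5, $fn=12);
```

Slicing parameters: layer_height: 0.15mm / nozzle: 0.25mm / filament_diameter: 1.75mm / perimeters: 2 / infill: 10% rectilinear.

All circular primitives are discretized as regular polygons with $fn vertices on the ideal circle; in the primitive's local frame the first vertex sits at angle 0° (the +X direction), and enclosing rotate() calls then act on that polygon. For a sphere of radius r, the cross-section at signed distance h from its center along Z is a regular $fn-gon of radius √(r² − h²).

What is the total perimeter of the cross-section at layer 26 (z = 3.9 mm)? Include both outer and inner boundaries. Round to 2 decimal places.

37.01 mm

At z = 3.9 mm: the r=6.5 sphere slices to a regular 12-gon of circumradius 5.957 (√(r²−h²) with h=2.6 from center) (perimeter = 2·12·5.957·sin(180°/12) = 37.01 mm). Overall, the cross-section is a single solid region. Total boundary length (outer) = 37.01 mm.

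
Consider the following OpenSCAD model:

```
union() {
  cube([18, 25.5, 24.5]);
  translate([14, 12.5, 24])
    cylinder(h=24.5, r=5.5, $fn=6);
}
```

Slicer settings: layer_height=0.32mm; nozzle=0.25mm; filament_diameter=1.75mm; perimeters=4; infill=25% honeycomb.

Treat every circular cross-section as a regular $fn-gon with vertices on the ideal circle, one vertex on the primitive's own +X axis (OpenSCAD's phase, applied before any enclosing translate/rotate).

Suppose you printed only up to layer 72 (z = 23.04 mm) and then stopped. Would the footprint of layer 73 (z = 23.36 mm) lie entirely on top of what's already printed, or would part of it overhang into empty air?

Compare the two slices. At z = 23.04: the cube (footprint 18×25.5) is included at this height (area 459.00 mm²); the cylinder at (14, 12.5) is not intersected at this z (z outside [24, 48.5]); Taking the union: only the 18×25.5 cube is present, so the union is just that shape — area = 459.00 mm². At z = 23.36: the cube (footprint 18×25.5) is included at this height (area 459.00 mm²); the cylinder at (14, 12.5) is not intersected at this z (z outside [24, 48.5]); Merging all regions: only the 18×25.5 cube is present, so the union is just that shape — area = 459.00 mm². Checking containment: the cross-section at z = 23.36 is a subset of the cross-section at z = 23.04.

entirely on top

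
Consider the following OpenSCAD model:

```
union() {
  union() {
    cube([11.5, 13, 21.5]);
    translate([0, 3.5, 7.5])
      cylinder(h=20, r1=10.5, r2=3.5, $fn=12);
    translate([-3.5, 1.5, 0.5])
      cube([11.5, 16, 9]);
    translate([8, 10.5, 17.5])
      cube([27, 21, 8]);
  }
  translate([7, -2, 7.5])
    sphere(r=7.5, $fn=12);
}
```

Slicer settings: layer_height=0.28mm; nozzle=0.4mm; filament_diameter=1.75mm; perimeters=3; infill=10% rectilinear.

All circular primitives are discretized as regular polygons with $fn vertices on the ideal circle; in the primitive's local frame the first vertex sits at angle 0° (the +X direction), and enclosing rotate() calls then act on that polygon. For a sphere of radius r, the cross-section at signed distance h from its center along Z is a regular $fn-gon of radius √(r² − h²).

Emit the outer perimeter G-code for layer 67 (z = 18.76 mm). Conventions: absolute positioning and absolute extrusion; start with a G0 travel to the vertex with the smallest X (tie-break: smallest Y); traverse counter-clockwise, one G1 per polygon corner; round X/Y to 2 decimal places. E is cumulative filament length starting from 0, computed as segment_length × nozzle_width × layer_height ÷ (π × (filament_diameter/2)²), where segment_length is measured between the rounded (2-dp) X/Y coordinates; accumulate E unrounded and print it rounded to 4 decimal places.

G0 X-6.56 Y3.50 Z18.76
G1 X-5.68 Y0.22 E0.1581
G1 X-3.28 Y-2.18 E0.3162
G1 X0.00 Y-3.06 E0.4743
G1 X3.28 Y-2.18 E0.6324
G1 X5.46 Y0.00 E0.7760
G1 X11.50 Y0.00 E1.0572
G1 X11.50 Y10.50 E1.5462
G1 X35.00 Y10.50 E2.6404
G1 X35.00 Y31.50 E3.6183
G1 X8.00 Y31.50 E4.8755
G1 X8.00 Y13.00 E5.7369
G1 X0.00 Y13.00 E6.1095
G1 X0.00 Y10.06 E6.2464
G1 X-3.28 Y9.18 E6.4045
G1 X-5.68 Y6.78 E6.5625
G1 X-6.56 Y3.50 E6.7207

At z = 18.76 mm: the cube is present — its section is the full 11.5×13 rectangle; the cone at (0, 3.5) contributes a regular 12-gon of circumradius 6.559 (interpolated between r1=10.5 and r2=3.5 at t=0.563); the cube at (-3.5, 1.5) does not reach this height (z outside [0.5, 9.5]); the 27×21 cube at (8, 10.5) contributes its full rectangle; Combining (union): the regions partially overlap (shared area 62.31 mm²), so overlapping operands fuse into one piece — 1 connected region; the sphere at (7, -2) does not reach this height (|z−center|=11.260 > r=7.5); Merging all regions: only the result so far is present, so the union is just that shape — 1 connected region. The outline is a single polygon with 16 vertices. Extrusion per mm of travel: 0.4 × 0.28 / (π × 0.875²) = 0.046564. Accumulating E over each segment gives final E = 6.7207.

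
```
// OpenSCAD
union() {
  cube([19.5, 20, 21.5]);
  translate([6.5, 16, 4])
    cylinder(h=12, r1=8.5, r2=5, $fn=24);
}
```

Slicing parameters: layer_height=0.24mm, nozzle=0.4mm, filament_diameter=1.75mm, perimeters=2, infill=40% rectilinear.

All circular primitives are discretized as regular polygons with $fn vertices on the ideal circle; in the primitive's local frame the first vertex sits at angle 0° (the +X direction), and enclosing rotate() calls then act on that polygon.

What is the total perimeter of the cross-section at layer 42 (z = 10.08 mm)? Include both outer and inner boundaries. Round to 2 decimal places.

80.80 mm

At z = 10.08 mm: the cube (footprint 19.5×20) is included at this height (perimeter 79.00 mm); the cone at (6.5, 16) (r1=8.5→r2=5) has section circumradius 6.727 here — a regular 24-gon (perimeter = 2·24·6.727·sin(180°/24) = 42.14 mm); Merging all regions: the regions partially overlap (shared area 120.00 mm²), so the edge portions inside another operand are dropped and the merged outline is re-measured after clipping — boundary = 80.80 mm. Overall, the cross-section is a single solid region. Total boundary length (outer) = 80.80 mm.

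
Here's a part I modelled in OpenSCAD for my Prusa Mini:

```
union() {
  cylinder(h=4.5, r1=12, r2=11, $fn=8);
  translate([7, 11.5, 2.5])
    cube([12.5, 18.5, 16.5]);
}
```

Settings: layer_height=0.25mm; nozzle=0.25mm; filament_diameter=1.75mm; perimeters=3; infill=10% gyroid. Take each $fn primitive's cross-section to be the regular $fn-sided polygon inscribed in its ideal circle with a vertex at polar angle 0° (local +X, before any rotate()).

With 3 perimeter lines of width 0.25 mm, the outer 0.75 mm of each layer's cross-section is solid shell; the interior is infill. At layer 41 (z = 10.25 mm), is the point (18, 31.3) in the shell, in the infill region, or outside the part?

At z = 10.25 mm: the cone does not reach this height (z outside [0, 4.5]); the 12.5×18.5 cube at (7, 11.5) contributes its full rectangle; Merging all regions: only the 12.5×18.5 cube at (7, 11.5) is present, so the union is just that shape — 1 connected region. Overall, the cross-section is a single solid region. The nearest boundary edge runs (19.50, 30.00)→(7.00, 30.00); distance from the point to it = 1.30 mm. The point is not inside any of the regions above, so it lies outside the cross-section (1.30 mm from the nearest boundary).

outside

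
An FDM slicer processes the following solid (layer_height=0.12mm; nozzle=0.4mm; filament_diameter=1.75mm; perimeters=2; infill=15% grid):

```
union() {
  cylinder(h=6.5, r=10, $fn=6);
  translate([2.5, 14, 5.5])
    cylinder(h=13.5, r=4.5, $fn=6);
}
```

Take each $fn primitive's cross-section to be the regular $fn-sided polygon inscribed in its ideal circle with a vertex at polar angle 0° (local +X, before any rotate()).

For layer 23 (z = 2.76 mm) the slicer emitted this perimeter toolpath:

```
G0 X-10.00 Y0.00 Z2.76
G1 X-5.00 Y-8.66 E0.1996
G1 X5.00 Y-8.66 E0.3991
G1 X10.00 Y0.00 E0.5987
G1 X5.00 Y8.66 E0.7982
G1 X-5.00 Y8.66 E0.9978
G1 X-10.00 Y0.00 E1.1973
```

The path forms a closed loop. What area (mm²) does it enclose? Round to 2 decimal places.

Apply the shoelace formula to the sequence of (X, Y) vertices; enclosed area = 259.80 mm².

259.80 mm²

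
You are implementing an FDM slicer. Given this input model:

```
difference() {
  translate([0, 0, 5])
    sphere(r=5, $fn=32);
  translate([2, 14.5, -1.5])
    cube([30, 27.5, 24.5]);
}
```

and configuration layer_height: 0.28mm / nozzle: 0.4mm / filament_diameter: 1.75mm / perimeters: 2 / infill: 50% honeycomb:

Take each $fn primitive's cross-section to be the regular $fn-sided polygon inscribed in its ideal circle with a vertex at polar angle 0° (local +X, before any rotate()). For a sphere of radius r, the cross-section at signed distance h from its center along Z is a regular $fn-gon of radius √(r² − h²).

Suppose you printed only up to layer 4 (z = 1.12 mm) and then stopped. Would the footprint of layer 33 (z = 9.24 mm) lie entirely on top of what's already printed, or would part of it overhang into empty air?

Compare the two slices. At z = 1.12: the sphere: section is a regular 32-gon, circumradius = √(r²−h²) = √(5²−3.88²) = 3.154 (area = (32/2)·3.154²·sin(360°/32) = 31.04 mm²); the cube at (2, 14.5) (footprint 30×27.5) is included at this height (area 825.00 mm²); After the difference (first − rest): starting from the r=5 sphere (31.04 mm²), the 30×27.5 cube at (2, 14.5) misses the remaining region (no effect) — area = 31.04 mm². At z = 9.24: the r=5 sphere contributes a regular 32-gon of circumradius √(5²−4.24²) = 2.650 (area = (32/2)·2.650²·sin(360°/32) = 21.92 mm²); the cube at (2, 14.5) is present — its section is the full 30×27.5 rectangle (area 825.00 mm²); Taking the first minus the rest: starting from the r=5 sphere (21.92 mm²), the 30×27.5 cube at (2, 14.5) misses the remaining region (no effect) — area = 21.92 mm². Checking containment: the cross-section at z = 9.24 is a subset of the cross-section at z = 1.12.

entirely on top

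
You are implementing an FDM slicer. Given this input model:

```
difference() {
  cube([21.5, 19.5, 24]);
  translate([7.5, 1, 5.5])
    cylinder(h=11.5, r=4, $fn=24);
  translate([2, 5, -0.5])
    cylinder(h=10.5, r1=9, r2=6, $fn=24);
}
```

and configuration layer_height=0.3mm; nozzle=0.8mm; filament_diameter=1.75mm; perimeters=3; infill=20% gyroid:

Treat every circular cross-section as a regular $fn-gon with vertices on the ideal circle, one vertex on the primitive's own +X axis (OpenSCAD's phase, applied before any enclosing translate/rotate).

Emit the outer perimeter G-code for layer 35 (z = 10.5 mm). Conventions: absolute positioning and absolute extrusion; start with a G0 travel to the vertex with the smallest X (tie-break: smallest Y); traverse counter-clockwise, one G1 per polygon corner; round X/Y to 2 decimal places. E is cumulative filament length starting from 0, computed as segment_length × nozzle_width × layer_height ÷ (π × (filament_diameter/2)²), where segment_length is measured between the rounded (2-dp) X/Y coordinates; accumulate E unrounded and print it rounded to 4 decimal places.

At z = 10.5 mm: the cube (footprint 21.5×19.5) is included at this height; the cylinder at (7.5, 1): section is a regular 24-gon, circumradius r=4; the cone at (2, 5) does not reach this height (z outside [-0.5, 10]); After the difference (first − rest): starting from the 21.5×19.5 cube, the r=4 cylinder at (7.5, 1) partially overlaps it — only the 32.71 mm² overlap (of its 49.69 mm²) is removed, clipping the outline — 1 connected region. The outline is a single polygon with 19 vertices. Extrusion per mm of travel: 0.8 × 0.3 / (π × 0.875²) = 0.099780. Accumulating E over each segment gives final E = 8.8607.

G0 X0.00 Y0.00 Z10.50
G1 X3.63 Y0.00 E0.3622
G1 X3.50 Y1.00 E0.4628
G1 X3.64 Y2.04 E0.5675
G1 X4.04 Y3.00 E0.6713
G1 X4.67 Y3.83 E0.7753
G1 X5.50 Y4.46 E0.8792
G1 X6.46 Y4.86 E0.9830
G1 X7.50 Y5.00 E1.0877
G1 X8.54 Y4.86 E1.1924
G1 X9.50 Y4.46 E1.2962
G1 X10.33 Y3.83 E1.4002
G1 X10.96 Y3.00 E1.5042
G1 X11.36 Y2.04 E1.6079
G1 X11.50 Y1.00 E1.7126
G1 X11.37 Y0.00 E1.8133
G1 X21.50 Y0.00 E2.8240
G1 X21.50 Y19.50 E4.7697
G1 X0.00 Y19.50 E6.9150
G1 X0.00 Y0.00 E8.8607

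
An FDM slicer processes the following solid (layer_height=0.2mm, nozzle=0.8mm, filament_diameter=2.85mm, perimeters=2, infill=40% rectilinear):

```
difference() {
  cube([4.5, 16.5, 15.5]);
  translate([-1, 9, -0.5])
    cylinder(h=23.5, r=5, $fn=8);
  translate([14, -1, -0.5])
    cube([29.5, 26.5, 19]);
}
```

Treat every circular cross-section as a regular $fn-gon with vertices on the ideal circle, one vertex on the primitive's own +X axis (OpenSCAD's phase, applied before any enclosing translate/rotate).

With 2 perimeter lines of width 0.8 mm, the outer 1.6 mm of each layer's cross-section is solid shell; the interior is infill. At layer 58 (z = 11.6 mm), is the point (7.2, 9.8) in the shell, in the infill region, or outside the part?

outside

At z = 11.6 mm: the cube is present — its section is the full 4.5×16.5 rectangle; the r=5 cylinder at (-1, 9) contributes a regular 8-gon of circumradius 5; the cube at (14, -1) (footprint 29.5×26.5) is included at this height; Taking the first minus the rest: starting from the 4.5×16.5 cube, the r=5 cylinder at (-1, 9) partially overlaps it — only the 25.77 mm² overlap (of its 70.71 mm²) is removed, clipping the outline; the 29.5×26.5 cube at (14, -1) misses the remaining region (no effect) — 1 connected region. Overall, the cross-section is a single solid region. The nearest boundary edge runs (4.50, 16.50)→(4.50, 0.00); distance from the point to it = 2.70 mm. The point is not inside any of the regions above, so it lies outside the cross-section (2.70 mm from the nearest boundary).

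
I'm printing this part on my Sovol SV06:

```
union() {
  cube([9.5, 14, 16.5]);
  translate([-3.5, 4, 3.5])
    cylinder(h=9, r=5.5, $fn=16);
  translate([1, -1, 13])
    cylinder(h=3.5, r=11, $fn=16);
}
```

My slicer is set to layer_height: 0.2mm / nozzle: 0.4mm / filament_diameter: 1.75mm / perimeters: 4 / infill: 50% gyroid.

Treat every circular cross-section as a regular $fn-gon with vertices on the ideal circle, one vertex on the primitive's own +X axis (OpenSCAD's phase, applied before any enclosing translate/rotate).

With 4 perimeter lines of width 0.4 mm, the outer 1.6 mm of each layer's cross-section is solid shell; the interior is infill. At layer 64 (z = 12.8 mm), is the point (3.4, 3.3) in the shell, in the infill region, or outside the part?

At z = 12.8 mm: the 9.5×14 cube contributes its full rectangle; the cylinder at (-3.5, 4) is absent (z outside [3.5, 12.5]); the cylinder at (1, -1) does not reach this height (z outside [13, 16.5]); Merging all regions: only the 9.5×14 cube is present, so the union is just that shape — 1 connected region. Overall, the cross-section is a single solid region. The nearest boundary edge runs (0.00, 0.00)→(9.50, 0.00); distance from the point to it = 3.30 mm. The point is inside the cross-section and 3.30 mm from the nearest boundary — more than the 1.6 mm shell width (4 × 0.4), so it's in the infill interior.

infill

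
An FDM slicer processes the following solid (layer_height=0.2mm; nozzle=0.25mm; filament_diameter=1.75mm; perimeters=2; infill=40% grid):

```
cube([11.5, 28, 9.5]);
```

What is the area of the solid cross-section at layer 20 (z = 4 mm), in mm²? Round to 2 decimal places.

At z = 4 mm: the 11.5×28 cube contributes its full rectangle (area 322.00 mm²). Overall, the cross-section is a single solid region. Net area = 322.00 mm².

322.00 mm²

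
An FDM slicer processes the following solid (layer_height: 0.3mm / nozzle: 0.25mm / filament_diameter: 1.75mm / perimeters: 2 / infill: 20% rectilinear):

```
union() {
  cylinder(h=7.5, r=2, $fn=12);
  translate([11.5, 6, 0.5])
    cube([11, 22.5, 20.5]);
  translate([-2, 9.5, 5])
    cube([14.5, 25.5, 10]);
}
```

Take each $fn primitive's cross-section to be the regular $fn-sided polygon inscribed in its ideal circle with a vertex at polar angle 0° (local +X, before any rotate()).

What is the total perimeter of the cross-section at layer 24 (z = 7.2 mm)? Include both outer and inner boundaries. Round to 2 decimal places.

119.42 mm

At z = 7.2 mm: the cylinder: section is a regular 12-gon, circumradius r=2 (perimeter = 2·12·2.000·sin(180°/12) = 12.42 mm); the cube at (11.5, 6) (footprint 11×22.5) is included at this height (perimeter 67.00 mm); the 14.5×25.5 cube at (-2, 9.5) contributes its full rectangle (perimeter 80.00 mm); Merging all regions: the regions partially overlap (shared area 19.00 mm²), so the edge portions inside another operand are dropped and the merged outline is re-measured after clipping — boundary = 119.42 mm. Overall, the cross-section has 2 separate islands. Total boundary length (outer) = 119.42 mm.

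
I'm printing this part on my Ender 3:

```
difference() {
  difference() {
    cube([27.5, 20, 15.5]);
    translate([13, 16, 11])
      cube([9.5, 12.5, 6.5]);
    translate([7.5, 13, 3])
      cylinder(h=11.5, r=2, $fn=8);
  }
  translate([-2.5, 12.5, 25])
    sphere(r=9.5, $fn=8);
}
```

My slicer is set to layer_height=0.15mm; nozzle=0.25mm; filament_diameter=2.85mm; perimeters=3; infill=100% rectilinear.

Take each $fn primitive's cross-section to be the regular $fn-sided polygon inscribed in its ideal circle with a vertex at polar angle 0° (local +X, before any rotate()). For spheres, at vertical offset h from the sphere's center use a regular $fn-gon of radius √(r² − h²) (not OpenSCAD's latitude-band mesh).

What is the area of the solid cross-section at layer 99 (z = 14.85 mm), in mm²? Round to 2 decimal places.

At z = 14.85 mm: the cube is present — its section is the full 27.5×20 rectangle (area 550.00 mm²); the cube at (13, 16) (footprint 9.5×12.5) is included at this height (area 118.75 mm²); the cylinder at (7.5, 13) is not intersected at this z (z outside [3, 14.5]); After the difference (first − rest): starting from the 27.5×20 cube (550.00 mm²), the 9.5×12.5 cube at (13, 16) partially overlaps it — only the 38.00 mm² overlap (of its 118.75 mm²) is removed, clipping the outline — area = 512.00 mm²; the sphere at (-2.5, 12.5) is absent (|z−center|=10.150 > r=9.5); After the difference (first − rest): none of the subtracted shapes is present at this height, so that combined region is unchanged — area = 512.00 mm². Overall, the cross-section is a single solid region. Net area = 512.00 mm².

512.00 mm²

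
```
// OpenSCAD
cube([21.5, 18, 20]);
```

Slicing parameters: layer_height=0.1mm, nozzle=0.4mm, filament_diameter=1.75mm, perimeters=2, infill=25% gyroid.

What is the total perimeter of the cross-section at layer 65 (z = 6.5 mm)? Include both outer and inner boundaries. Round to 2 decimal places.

79.00 mm

At z = 6.5 mm: the cube is present — its section is the full 21.5×18 rectangle (perimeter 79.00 mm). Overall, the cross-section is a single solid region. Total boundary length (outer) = 79.00 mm.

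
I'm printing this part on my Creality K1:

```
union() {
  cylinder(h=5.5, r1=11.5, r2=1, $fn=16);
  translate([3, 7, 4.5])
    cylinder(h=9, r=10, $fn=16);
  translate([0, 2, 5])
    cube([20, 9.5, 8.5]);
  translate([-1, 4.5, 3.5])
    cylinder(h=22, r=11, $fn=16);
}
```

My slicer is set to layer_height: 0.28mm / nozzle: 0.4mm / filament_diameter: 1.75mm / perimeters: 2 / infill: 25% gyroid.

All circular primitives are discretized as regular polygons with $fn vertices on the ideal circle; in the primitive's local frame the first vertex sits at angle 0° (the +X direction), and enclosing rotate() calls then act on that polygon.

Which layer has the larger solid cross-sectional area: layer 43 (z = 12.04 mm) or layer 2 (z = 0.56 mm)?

layer 43 (z = 12.04 mm)

Layer 43 (z = 12.04): the cone does not reach this height (z outside [0, 5.5]); the r=10 cylinder at (3, 7) gives a regular 16-gon of circumradius 10 (constant along its height) (area = (16/2)·10.000²·sin(360°/16) = 306.15 mm²); the 20×9.5 cube at (0, 2) contributes its full rectangle (area 190.00 mm²); the cylinder at (-1, 4.5): section is a regular 16-gon, circumradius r=11 (area = (16/2)·11.000²·sin(360°/16) = 370.44 mm²); Combining (union): the regions partially overlap — summed areas 866.58 mm² minus the doubly-counted overlap 357.80 mm² gives 508.79 mm² — area = 508.79 mm². So its area = 508.79 mm². Layer 2 (z = 0.56): the cone contributes a regular 16-gon of circumradius 10.431 (interpolated between r1=11.5 and r2=1 at t=0.102) (area = (16/2)·10.431²·sin(360°/16) = 333.10 mm²); the cylinder at (3, 7) is absent (z outside [4.5, 13.5]); the cube at (0, 2) does not reach this height (z outside [5, 13.5]); the cylinder at (-1, 4.5) is not intersected at this z (z outside [3.5, 25.5]); Combining (union): only the cone is present, so the union is just that shape — area = 333.10 mm². So its area = 333.10 mm². Layer 43 is larger (508.79 vs 333.10 mm²).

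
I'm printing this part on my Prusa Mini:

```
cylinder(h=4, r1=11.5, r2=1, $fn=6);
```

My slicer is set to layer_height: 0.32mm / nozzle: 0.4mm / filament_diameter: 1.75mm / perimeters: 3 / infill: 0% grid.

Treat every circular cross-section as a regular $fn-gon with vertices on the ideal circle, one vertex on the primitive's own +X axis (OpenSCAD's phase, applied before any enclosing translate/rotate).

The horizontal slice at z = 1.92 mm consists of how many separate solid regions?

1

At z = 1.92 mm: the cone contributes a regular 6-gon of circumradius 6.460 (interpolated between r1=11.5 and r2=1 at t=0.480). The result has 1 disconnected region.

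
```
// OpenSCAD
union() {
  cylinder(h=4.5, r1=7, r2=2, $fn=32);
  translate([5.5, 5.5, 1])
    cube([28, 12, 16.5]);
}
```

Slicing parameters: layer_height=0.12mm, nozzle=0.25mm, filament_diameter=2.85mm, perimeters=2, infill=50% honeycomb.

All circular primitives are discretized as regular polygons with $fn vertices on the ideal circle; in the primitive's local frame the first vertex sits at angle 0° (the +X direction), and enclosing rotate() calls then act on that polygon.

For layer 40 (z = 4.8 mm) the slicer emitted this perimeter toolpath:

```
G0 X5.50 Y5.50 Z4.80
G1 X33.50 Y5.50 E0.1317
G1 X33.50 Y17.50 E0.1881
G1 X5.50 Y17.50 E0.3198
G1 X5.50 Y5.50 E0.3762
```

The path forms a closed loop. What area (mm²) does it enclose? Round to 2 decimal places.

336.00 mm²

Apply the shoelace formula to the sequence of (X, Y) vertices; enclosed area = 336.00 mm².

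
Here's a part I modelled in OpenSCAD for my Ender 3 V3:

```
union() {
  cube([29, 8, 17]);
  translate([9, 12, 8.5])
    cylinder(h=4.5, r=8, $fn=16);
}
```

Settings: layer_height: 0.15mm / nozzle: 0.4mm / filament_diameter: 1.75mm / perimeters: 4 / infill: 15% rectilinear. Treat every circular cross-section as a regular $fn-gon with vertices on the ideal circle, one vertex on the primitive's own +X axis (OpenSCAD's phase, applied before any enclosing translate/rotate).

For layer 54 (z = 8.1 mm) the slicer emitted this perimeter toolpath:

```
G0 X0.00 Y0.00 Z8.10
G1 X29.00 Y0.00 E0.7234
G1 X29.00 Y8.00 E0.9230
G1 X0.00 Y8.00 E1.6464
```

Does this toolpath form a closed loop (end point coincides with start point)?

no

Start point (G0): (0.00, 0.00). End point (last G1): the path does not return to the start — open.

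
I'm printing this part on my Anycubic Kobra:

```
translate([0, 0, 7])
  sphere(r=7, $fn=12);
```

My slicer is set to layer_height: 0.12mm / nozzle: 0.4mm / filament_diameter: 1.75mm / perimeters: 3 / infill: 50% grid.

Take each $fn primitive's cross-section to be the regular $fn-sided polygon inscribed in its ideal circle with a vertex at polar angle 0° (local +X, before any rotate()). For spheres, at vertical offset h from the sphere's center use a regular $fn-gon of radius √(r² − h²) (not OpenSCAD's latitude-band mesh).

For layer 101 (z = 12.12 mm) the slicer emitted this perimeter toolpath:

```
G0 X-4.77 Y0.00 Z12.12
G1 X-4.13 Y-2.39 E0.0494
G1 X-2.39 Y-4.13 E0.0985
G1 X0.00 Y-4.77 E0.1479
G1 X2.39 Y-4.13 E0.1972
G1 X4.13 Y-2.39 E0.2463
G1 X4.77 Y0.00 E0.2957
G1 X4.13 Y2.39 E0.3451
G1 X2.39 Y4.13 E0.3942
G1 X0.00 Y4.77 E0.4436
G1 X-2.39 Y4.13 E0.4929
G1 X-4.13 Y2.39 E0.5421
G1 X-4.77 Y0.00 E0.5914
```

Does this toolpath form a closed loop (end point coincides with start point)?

Start point (G0): (-4.77, 0.00). End point (last G1): the path returns to the start — closed.

yes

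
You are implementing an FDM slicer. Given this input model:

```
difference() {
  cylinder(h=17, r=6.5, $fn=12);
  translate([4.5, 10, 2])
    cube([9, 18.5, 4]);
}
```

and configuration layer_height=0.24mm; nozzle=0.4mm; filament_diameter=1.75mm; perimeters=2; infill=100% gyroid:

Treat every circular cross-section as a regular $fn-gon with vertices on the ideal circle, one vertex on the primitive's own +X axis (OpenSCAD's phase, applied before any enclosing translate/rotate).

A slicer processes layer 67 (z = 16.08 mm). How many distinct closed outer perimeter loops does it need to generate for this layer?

At z = 16.08 mm: the r=6.5 cylinder contributes a regular 12-gon of circumradius 6.5; the cube at (4.5, 10) is not intersected at this z (z outside [2, 6]); Taking the first minus the rest: none of the subtracted shapes is present at this height, so the r=6.5 cylinder is unchanged — 1 connected region. The result has 1 disconnected region.

1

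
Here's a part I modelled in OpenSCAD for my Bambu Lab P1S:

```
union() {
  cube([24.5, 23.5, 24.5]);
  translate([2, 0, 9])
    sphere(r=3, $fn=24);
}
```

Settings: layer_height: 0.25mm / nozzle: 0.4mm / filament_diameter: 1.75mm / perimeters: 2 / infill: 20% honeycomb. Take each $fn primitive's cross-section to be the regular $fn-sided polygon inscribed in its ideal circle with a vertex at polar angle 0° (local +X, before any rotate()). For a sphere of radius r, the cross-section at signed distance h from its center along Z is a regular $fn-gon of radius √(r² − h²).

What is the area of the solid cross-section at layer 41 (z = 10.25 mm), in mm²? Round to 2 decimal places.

At z = 10.25 mm: the 24.5×23.5 cube contributes its full rectangle (area 575.75 mm²); the r=3 sphere at (2, 0) slices to a regular 24-gon of circumradius 2.727 (√(r²−h²) with h=1.25 from center) (area = (24/2)·2.727²·sin(360°/24) = 23.10 mm²); Taking the union: the regions partially overlap — summed areas 598.85 mm² minus the doubly-counted overlap 10.66 mm² gives 588.19 mm² — area = 588.19 mm². Overall, the cross-section is a single solid region. Net area = 588.19 mm².

588.19 mm²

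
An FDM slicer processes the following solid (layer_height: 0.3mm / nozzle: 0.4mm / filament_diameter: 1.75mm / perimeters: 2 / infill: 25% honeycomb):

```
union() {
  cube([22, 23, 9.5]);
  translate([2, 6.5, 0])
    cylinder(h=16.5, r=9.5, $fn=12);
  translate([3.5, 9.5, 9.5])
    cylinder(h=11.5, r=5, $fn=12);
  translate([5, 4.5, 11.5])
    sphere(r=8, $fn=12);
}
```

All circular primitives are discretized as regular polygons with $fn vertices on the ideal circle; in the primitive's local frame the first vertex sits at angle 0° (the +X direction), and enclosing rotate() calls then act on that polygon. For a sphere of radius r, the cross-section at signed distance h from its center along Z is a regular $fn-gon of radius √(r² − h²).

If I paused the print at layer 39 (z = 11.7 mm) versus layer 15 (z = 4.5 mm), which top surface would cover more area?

Layer 39 (z = 11.7): the cube is absent (z outside [0, 9.5]); the r=9.5 cylinder at (2, 6.5) gives a regular 12-gon of circumradius 9.5 (constant along its height) (area = (12/2)·9.500²·sin(360°/12) = 270.75 mm²); the r=5 cylinder at (3.5, 9.5) contributes a regular 12-gon of circumradius 5 (area = (12/2)·5.000²·sin(360°/12) = 75.00 mm²); the r=8 sphere at (5, 4.5) contributes a regular 12-gon of circumradius √(8²−0.2²) = 7.997 (area = (12/2)·7.997²·sin(360°/12) = 191.88 mm²); Combining (union): the regions partially overlap — summed areas 537.63 mm² minus the doubly-counted overlap 239.71 mm² gives 297.92 mm² — area = 297.92 mm². So its area = 297.92 mm². Layer 15 (z = 4.5): the cube is present — its section is the full 22×23 rectangle (area 506.00 mm²); the cylinder at (2, 6.5): section is a regular 12-gon, circumradius r=9.5 (area = (12/2)·9.500²·sin(360°/12) = 270.75 mm²); the cylinder at (3.5, 9.5) is not intersected at this z (z outside [9.5, 21]); the r=8 sphere at (5, 4.5) contributes a regular 12-gon of circumradius √(8²−7²) = 3.873 (area = (12/2)·3.873²·sin(360°/12) = 45.00 mm²); Taking the union: the regions partially overlap — summed areas 821.75 mm² minus the doubly-counted overlap 199.12 mm² gives 622.63 mm² — area = 622.63 mm². So its area = 622.63 mm². Layer 15 is larger (622.63 vs 297.92 mm²).

layer 15 (z = 4.5 mm)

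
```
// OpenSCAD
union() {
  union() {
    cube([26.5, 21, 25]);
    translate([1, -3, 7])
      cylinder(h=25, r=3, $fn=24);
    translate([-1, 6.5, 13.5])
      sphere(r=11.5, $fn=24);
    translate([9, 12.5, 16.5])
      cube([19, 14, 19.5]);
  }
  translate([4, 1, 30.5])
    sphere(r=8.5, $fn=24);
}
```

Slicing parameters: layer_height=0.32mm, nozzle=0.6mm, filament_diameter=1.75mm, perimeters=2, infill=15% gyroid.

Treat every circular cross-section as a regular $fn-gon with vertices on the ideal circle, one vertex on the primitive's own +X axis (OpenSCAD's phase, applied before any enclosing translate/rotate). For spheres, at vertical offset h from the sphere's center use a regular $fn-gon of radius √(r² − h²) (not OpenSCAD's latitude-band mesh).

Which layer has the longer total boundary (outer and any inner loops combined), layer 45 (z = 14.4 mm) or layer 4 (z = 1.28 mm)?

Layer 45 (z = 14.4): the cube (footprint 26.5×21) is included at this height (perimeter 95.00 mm); the r=3 cylinder at (1, -3) contributes a regular 24-gon of circumradius 3 (perimeter = 2·24·3.000·sin(180°/24) = 18.80 mm); the r=11.5 sphere at (-1, 6.5) contributes a regular 24-gon of circumradius √(11.5²−0.9²) = 11.465 (perimeter = 2·24·11.465·sin(180°/24) = 71.83 mm); the cube at (9, 12.5) does not reach this height (z outside [16.5, 36]); Combining (union): the regions partially overlap (shared area 177.03 mm²), so the edge portions inside another operand are dropped and the merged outline is re-measured after clipping — boundary = 117.91 mm; the sphere at (4, 1) is not intersected at this z (|z−center|=16.100 > r=8.5); Merging all regions: only that combined region is present, so the union is just that shape — boundary = 117.91 mm. So its perimeter = 117.91 mm. Layer 4 (z = 1.28): the cube is present — its section is the full 26.5×21 rectangle (perimeter 95.00 mm); the cylinder at (1, -3) is absent (z outside [7, 32]); the sphere at (-1, 6.5) does not reach this height (|z−center|=12.220 > r=11.5); the cube at (9, 12.5) is absent (z outside [16.5, 36]); Combining (union): only the 26.5×21 cube is present, so the union is just that shape — boundary = 95.00 mm; the sphere at (4, 1) is absent (|z−center|=29.220 > r=8.5); Taking the union: only the result so far is present, so the union is just that shape — boundary = 95.00 mm. So its perimeter = 95.00 mm. Layer 45 is larger (117.91 vs 95.00 mm).

layer 45 (z = 14.4 mm)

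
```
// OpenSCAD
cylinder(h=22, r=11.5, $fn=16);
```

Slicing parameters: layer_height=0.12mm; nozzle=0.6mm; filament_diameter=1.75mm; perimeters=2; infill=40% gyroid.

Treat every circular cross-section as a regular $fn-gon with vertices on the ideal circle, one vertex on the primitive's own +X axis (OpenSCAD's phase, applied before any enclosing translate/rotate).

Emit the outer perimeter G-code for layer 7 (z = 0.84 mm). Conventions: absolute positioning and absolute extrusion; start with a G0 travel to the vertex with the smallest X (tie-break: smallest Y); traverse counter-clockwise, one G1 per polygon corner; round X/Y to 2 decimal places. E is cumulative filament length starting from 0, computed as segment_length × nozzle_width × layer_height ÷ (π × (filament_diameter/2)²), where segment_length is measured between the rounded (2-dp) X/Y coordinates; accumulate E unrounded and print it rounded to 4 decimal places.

G0 X-11.50 Y0.00 Z0.84
G1 X-10.62 Y-4.40 E0.1343
G1 X-8.13 Y-8.13 E0.2686
G1 X-4.40 Y-10.62 E0.4028
G1 X0.00 Y-11.50 E0.5371
G1 X4.40 Y-10.62 E0.6714
G1 X8.13 Y-8.13 E0.8057
G1 X10.62 Y-4.40 E0.9399
G1 X11.50 Y0.00 E1.0743
G1 X10.62 Y4.40 E1.2086
G1 X8.13 Y8.13 E1.3428
G1 X4.40 Y10.62 E1.4771
G1 X0.00 Y11.50 E1.6114
G1 X-4.40 Y10.62 E1.7457
G1 X-8.13 Y8.13 E1.8800
G1 X-10.62 Y4.40 E2.0142
G1 X-11.50 Y0.00 E2.1485

At z = 0.84 mm: the r=11.5 cylinder contributes a regular 16-gon of circumradius 11.5. The outline is a single polygon with 16 vertices. Extrusion per mm of travel: 0.6 × 0.12 / (π × 0.875²) = 0.029934. Accumulating E over each segment gives final E = 2.1485.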